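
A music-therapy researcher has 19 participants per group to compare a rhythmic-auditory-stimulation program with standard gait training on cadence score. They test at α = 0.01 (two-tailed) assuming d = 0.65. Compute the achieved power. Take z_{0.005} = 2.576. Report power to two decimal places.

power ≈ 0.28

For two equal groups, power = Φ(d·√(n/2) − z_{α/2}).
d·√(n/2) = 0.65 × √(19/2) = 0.65 × 3.082 = 2.003.
z_β = 2.003 − 2.576 = -0.573.
Power = Φ(-0.573) = 0.283.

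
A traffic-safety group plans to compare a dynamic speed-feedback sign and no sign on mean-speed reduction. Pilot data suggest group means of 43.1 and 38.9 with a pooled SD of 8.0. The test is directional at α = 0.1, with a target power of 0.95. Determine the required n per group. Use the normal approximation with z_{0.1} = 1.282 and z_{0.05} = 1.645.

Cohen's d = |M₁ − M₂| / SD_pooled = |43.1 − 38.9| / 8.0 = 4.2 / 8.0 = 0.525.
For two independent groups with equal n: n = 2·((z_{α} + z_β) / d)².
z_{α} + z_β = 1.282 + 1.645 = 2.927.
n = 2 × (2.927 / 0.525)² = 2 × 5.575² = 2 × 31.08 = 62.2.
Round up to the next whole participant.

n = 63 per group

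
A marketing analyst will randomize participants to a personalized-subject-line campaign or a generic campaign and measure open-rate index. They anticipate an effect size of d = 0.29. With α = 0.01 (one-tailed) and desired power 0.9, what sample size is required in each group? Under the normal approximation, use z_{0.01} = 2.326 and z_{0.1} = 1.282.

n = 310 per group

For two independent groups with equal n: n = 2·((z_{α} + z_β) / d)².
z_{α} + z_β = 2.326 + 1.282 = 3.608.
n = 2 × (3.608 / 0.29)² = 2 × 12.441² = 2 × 154.79 = 309.6.
Round up to the next whole participant.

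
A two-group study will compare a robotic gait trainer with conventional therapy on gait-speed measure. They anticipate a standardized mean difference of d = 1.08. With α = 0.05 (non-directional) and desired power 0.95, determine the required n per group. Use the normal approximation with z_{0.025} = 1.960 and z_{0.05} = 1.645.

For two independent groups with equal n: n = 2·((z_{α/2} + z_β) / d)².
z_{α/2} + z_β = 1.960 + 1.645 = 3.605.
n = 2 × (3.605 / 1.08)² = 2 × 3.338² = 2 × 11.14 = 22.3.
Round up to the next whole participant.

n = 23 per group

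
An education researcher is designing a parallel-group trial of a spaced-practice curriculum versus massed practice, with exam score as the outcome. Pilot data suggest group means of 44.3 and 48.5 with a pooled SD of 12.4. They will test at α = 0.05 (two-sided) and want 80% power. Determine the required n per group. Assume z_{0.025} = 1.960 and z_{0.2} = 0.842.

Cohen's d = |M₁ − M₂| / SD_pooled = |44.3 − 48.5| / 12.4 = 4.2 / 12.4 = 0.339.
For two independent groups with equal n: n = 2·((z_{α/2} + z_β) / d)².
z_{α/2} + z_β = 1.960 + 0.842 = 2.802.
n = 2 × (2.802 / 0.339)² = 2 × 8.265² = 2 × 68.32 = 136.6.
Round up to the next whole participant.

n = 137 per group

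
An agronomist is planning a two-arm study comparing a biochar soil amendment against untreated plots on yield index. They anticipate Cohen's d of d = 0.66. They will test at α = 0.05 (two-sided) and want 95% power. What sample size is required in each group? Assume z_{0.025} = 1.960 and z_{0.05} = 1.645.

n = 60 per group

For two independent groups with equal n: n = 2·((z_{α/2} + z_β) / d)².
z_{α/2} + z_β = 1.960 + 1.645 = 3.605.
n = 2 × (3.605 / 0.66)² = 2 × 5.462² = 2 × 29.83 = 59.7.
Round up to the next whole participant.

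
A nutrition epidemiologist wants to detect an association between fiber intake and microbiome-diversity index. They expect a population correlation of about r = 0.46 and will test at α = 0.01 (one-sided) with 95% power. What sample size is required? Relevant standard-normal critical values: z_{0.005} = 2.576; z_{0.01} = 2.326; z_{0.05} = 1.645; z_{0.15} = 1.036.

Fisher's z: C = ½·ln((1+r)/(1−r)) = ½·ln(2.7037) = 0.4973.
n = ((z_{α} + z_β)/C)² + 3.
(2.326 + 1.645) / 0.4973 = 3.971 / 0.4973 = 7.985.
n = 7.985² + 3 = 63.76 + 3 = 66.8.
Round up.

n = 67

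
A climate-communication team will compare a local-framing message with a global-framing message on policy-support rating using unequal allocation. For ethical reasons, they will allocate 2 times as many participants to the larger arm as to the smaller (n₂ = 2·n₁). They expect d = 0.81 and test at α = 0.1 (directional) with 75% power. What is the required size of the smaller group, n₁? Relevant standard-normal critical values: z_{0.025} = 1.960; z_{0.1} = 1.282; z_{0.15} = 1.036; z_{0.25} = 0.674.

n₁ = 9

With allocation ratio k = n₂/n₁ = 2, Var(x̄₁−x̄₂) = σ²(1/n₁ + 1/(k·n₁)) = σ²·(k+1)/(k·n₁).
So n₁ = (1 + 1/k)·((z_{α} + z_β)/d)² = 1.500 × (1.956/0.81)².
n₁ = 1.500 × 5.83 = 8.7.
Round up: n₁ = 9, giving n₂ = 2 × 9 = 18.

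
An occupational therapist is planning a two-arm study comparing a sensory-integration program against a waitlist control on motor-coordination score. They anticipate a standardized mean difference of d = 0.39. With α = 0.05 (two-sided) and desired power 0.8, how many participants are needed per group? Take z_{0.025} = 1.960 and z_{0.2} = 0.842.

For two independent groups with equal n: n = 2·((z_{α/2} + z_β) / d)².
z_{α/2} + z_β = 1.960 + 0.842 = 2.802.
n = 2 × (2.802 / 0.39)² = 2 × 7.185² = 2 × 51.62 = 103.2.
Round up to the next whole participant.

n = 104 per group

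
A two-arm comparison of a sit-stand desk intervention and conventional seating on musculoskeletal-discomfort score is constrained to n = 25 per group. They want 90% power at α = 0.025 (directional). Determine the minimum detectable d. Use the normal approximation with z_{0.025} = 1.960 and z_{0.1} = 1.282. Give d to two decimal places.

For two independent groups of n = 25 each: d_min = (z_{α} + z_β)·√(2/n).
z-sum = 1.960 + 1.282 = 3.242.
d_min = 3.242 × √(2/25) = 3.242 × 0.2828 = 0.917.

d_min ≈ 0.92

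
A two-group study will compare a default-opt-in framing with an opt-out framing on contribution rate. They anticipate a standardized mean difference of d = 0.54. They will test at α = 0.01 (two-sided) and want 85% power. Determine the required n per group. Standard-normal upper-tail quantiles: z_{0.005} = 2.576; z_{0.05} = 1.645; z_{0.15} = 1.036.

For two independent groups with equal n: n = 2·((z_{α/2} + z_β) / d)².
z_{α/2} + z_β = 2.576 + 1.036 = 3.612.
n = 2 × (3.612 / 0.54)² = 2 × 6.689² = 2 × 44.74 = 89.5.
Round up to the next whole participant.

n = 90 per group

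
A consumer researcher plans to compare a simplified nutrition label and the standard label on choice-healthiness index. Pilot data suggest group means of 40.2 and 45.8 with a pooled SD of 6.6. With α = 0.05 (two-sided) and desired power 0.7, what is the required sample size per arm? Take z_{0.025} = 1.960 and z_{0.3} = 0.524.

Cohen's d = |M₁ − M₂| / SD_pooled = |40.2 − 45.8| / 6.6 = 5.6 / 6.6 = 0.848.
For two independent groups with equal n: n = 2·((z_{α/2} + z_β) / d)².
z_{α/2} + z_β = 1.960 + 0.524 = 2.484.
n = 2 × (2.484 / 0.848)² = 2 × 2.929² = 2 × 8.58 = 17.2.
Round up to the next whole participant.

n = 18 per group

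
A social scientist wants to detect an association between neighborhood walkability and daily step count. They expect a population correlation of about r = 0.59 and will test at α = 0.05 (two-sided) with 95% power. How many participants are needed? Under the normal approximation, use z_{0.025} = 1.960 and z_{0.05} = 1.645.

Fisher's z: C = ½·ln((1+r)/(1−r)) = ½·ln(3.8780) = 0.6777.
n = ((z_{α/2} + z_β)/C)² + 3.
(1.960 + 1.645) / 0.6777 = 3.605 / 0.6777 = 5.319.
n = 5.319² + 3 = 28.30 + 3 = 31.3.
Round up.

n = 32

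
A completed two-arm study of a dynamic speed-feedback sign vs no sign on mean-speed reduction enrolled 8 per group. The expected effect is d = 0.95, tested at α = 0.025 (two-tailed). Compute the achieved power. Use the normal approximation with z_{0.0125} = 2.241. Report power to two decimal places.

power ≈ 0.37

For two equal groups, power = Φ(d·√(n/2) − z_{α/2}).
d·√(n/2) = 0.95 × √(8/2) = 0.95 × 2.000 = 1.900.
z_β = 1.900 − 2.241 = -0.341.
Power = Φ(-0.341) = 0.367.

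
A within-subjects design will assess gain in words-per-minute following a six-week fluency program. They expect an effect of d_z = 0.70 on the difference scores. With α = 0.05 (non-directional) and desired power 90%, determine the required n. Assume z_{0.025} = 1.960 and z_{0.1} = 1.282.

For a paired (one-sample on differences) test: n = ((z_{α/2} + z_β) / d)².
z_{α/2} + z_β = 1.960 + 1.282 = 3.242.
n = (3.242 / 0.70)² = 4.631² = 21.45.
Round up.

n = 22 pairs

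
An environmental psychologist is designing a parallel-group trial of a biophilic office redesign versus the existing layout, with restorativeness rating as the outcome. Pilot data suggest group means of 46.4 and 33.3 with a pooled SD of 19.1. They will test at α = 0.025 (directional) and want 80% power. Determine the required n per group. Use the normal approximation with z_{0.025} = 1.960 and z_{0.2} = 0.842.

n = 34 per group

Cohen's d = |M₁ − M₂| / SD_pooled = |46.4 − 33.3| / 19.1 = 13.1 / 19.1 = 0.686.
For two independent groups with equal n: n = 2·((z_{α} + z_β) / d)².
z_{α} + z_β = 1.960 + 0.842 = 2.802.
n = 2 × (2.802 / 0.686)² = 2 × 4.085² = 2 × 16.68 = 33.4.
Round up to the next whole participant.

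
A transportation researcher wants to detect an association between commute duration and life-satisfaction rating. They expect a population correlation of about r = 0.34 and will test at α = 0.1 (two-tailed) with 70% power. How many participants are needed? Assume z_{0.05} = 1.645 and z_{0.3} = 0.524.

Fisher's z: C = ½·ln((1+r)/(1−r)) = ½·ln(2.0303) = 0.3541.
n = ((z_{α/2} + z_β)/C)² + 3.
(1.645 + 0.524) / 0.3541 = 2.169 / 0.3541 = 6.125.
n = 6.125² + 3 = 37.52 + 3 = 40.5.
Round up.

n = 41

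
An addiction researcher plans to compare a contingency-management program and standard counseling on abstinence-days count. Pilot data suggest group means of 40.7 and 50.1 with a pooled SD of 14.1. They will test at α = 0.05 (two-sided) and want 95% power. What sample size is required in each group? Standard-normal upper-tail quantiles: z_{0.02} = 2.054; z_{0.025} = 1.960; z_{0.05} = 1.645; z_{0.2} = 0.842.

n = 59 per group

Cohen's d = |M₁ − M₂| / SD_pooled = |40.7 − 50.1| / 14.1 = 9.4 / 14.1 = 0.667.
For two independent groups with equal n: n = 2·((z_{α/2} + z_β) / d)².
z_{α/2} + z_β = 1.960 + 1.645 = 3.605.
n = 2 × (3.605 / 0.667)² = 2 × 5.405² = 2 × 29.21 = 58.4.
Round up to the next whole participant.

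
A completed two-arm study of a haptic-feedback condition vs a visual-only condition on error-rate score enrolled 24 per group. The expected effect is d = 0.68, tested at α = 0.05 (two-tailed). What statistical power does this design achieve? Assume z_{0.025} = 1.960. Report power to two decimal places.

For two equal groups, power = Φ(d·√(n/2) − z_{α/2}).
d·√(n/2) = 0.68 × √(24/2) = 0.68 × 3.464 = 2.356.
z_β = 2.356 − 1.960 = 0.396.
Power = Φ(0.396) = 0.654.

power ≈ 0.65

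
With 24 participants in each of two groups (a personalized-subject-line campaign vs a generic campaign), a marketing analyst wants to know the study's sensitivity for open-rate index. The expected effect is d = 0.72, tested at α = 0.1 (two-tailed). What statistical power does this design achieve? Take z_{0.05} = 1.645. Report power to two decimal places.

power ≈ 0.80

For two equal groups, power = Φ(d·√(n/2) − z_{α/2}).
d·√(n/2) = 0.72 × √(24/2) = 0.72 × 3.464 = 2.494.
z_β = 2.494 − 1.645 = 0.849.
Power = Φ(0.849) = 0.802.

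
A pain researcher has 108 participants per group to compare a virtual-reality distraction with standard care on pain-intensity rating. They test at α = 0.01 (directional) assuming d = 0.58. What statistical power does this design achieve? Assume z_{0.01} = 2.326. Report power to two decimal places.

For two equal groups, power = Φ(d·√(n/2) − z_{α}).
d·√(n/2) = 0.58 × √(108/2) = 0.58 × 7.348 = 4.262.
z_β = 4.262 − 2.326 = 1.936.
Power = Φ(1.936) = 0.974.

power ≈ 0.97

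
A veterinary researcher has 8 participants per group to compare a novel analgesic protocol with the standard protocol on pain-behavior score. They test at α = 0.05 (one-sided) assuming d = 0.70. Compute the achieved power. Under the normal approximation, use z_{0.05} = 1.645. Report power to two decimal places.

For two equal groups, power = Φ(d·√(n/2) − z_{α}).
d·√(n/2) = 0.70 × √(8/2) = 0.70 × 2.000 = 1.400.
z_β = 1.400 − 1.645 = -0.245.
Power = Φ(-0.245) = 0.403.

power ≈ 0.40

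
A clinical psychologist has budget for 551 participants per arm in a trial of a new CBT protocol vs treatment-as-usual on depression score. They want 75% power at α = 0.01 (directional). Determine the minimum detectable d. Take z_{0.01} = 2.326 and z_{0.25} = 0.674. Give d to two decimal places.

d_min ≈ 0.18

For two independent groups of n = 551 each: d_min = (z_{α} + z_β)·√(2/n).
z-sum = 2.326 + 0.674 = 3.000.
d_min = 3.000 × √(2/551) = 3.000 × 0.0602 = 0.181.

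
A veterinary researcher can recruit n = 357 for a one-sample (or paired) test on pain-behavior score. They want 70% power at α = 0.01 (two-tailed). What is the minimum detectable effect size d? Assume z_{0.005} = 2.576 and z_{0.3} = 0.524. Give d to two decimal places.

d_min ≈ 0.16

For a single sample (or paired design) of n = 357: d_min = (z_{α/2} + z_β)/√n.
z-sum = 2.576 + 0.524 = 3.100.
d_min = 3.100 / √357 = 3.100 / 18.894 = 0.164.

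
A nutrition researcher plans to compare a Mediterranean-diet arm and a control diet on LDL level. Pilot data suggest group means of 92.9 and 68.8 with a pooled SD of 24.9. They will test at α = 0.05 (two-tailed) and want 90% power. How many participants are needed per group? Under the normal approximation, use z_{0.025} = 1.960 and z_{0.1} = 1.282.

n = 23 per group

Cohen's d = |M₁ − M₂| / SD_pooled = |92.9 − 68.8| / 24.9 = 24.1 / 24.9 = 0.968.
For two independent groups with equal n: n = 2·((z_{α/2} + z_β) / d)².
z_{α/2} + z_β = 1.960 + 1.282 = 3.242.
n = 2 × (3.242 / 0.968)² = 2 × 3.349² = 2 × 11.22 = 22.4.
Round up to the next whole participant.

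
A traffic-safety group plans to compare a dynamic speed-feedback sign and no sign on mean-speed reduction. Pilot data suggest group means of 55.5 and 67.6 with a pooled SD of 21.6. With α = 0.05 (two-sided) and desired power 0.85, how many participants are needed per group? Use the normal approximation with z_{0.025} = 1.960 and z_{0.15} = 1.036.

Cohen's d = |M₁ − M₂| / SD_pooled = |55.5 − 67.6| / 21.6 = 12.1 / 21.6 = 0.560.
For two independent groups with equal n: n = 2·((z_{α/2} + z_β) / d)².
z_{α/2} + z_β = 1.960 + 1.036 = 2.996.
n = 2 × (2.996 / 0.560)² = 2 × 5.350² = 2 × 28.62 = 57.2.
Round up to the next whole participant.

n = 58 per group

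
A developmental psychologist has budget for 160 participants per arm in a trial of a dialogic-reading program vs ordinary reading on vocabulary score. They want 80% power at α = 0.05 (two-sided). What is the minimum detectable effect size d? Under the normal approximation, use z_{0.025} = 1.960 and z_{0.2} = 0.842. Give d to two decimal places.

For two independent groups of n = 160 each: d_min = (z_{α/2} + z_β)·√(2/n).
z-sum = 1.960 + 0.842 = 2.802.
d_min = 2.802 × √(2/160) = 2.802 × 0.1118 = 0.313.

d_min ≈ 0.31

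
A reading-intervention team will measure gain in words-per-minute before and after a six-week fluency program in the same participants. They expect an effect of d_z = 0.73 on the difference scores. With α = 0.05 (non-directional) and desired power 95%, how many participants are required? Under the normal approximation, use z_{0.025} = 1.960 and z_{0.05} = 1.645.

For a paired (one-sample on differences) test: n = ((z_{α/2} + z_β) / d)².
z_{α/2} + z_β = 1.960 + 1.645 = 3.605.
n = (3.605 / 0.73)² = 4.938² = 24.39.
Round up.

n = 25 pairs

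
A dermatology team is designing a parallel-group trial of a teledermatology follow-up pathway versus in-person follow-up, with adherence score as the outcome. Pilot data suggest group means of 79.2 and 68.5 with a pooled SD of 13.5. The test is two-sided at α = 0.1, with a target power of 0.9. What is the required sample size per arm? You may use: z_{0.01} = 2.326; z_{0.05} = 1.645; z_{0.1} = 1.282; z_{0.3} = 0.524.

Cohen's d = |M₁ − M₂| / SD_pooled = |79.2 − 68.5| / 13.5 = 10.7 / 13.5 = 0.793.
For two independent groups with equal n: n = 2·((z_{α/2} + z_β) / d)².
z_{α/2} + z_β = 1.645 + 1.282 = 2.927.
n = 2 × (2.927 / 0.793)² = 2 × 3.691² = 2 × 13.62 = 27.2.
Round up to the next whole participant.

n = 28 per group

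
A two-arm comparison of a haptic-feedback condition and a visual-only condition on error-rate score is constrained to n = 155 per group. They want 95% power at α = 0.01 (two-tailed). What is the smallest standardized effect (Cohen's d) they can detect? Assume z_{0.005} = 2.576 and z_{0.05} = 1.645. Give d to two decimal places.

For two independent groups of n = 155 each: d_min = (z_{α/2} + z_β)·√(2/n).
z-sum = 2.576 + 1.645 = 4.221.
d_min = 4.221 × √(2/155) = 4.221 × 0.1136 = 0.479.

d_min ≈ 0.48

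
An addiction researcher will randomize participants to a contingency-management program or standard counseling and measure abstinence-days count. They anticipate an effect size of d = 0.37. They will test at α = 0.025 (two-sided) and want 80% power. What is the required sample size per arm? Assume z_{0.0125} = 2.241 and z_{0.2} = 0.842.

For two independent groups with equal n: n = 2·((z_{α/2} + z_β) / d)².
z_{α/2} + z_β = 2.241 + 0.842 = 3.083.
n = 2 × (3.083 / 0.37)² = 2 × 8.332² = 2 × 69.43 = 138.9.
Round up to the next whole participant.

n = 139 per group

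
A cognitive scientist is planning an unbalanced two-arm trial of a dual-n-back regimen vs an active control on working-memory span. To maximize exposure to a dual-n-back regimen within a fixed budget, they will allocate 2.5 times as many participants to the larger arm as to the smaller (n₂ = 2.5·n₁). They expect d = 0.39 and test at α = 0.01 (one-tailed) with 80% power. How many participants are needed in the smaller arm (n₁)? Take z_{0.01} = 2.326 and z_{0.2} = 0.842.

n₁ = 93

With allocation ratio k = n₂/n₁ = 2.5, Var(x̄₁−x̄₂) = σ²(1/n₁ + 1/(k·n₁)) = σ²·(k+1)/(k·n₁).
So n₁ = (1 + 1/k)·((z_{α} + z_β)/d)² = 1.400 × (3.168/0.39)².
n₁ = 1.400 × 65.98 = 92.4.
Round up: n₁ = 93, giving n₂ = ⌈2.5 × 93⌉ = ⌈232.5⌉ = 233.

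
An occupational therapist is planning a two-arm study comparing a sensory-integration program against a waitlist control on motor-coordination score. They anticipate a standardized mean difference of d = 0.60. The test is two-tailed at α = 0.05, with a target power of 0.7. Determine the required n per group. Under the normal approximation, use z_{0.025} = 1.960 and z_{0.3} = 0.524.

n = 35 per group

For two independent groups with equal n: n = 2·((z_{α/2} + z_β) / d)².
z_{α/2} + z_β = 1.960 + 0.524 = 2.484.
n = 2 × (2.484 / 0.60)² = 2 × 4.140² = 2 × 17.14 = 34.3.
Round up to the next whole participant.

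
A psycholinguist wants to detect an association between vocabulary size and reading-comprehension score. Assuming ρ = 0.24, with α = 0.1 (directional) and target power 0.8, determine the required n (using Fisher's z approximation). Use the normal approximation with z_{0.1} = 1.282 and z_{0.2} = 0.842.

n = 79

Fisher's z: C = ½·ln((1+r)/(1−r)) = ½·ln(1.6316) = 0.2448.
n = ((z_{α} + z_β)/C)² + 3.
(1.282 + 0.842) / 0.2448 = 2.124 / 0.2448 = 8.676.
n = 8.676² + 3 = 75.28 + 3 = 78.3.
Round up.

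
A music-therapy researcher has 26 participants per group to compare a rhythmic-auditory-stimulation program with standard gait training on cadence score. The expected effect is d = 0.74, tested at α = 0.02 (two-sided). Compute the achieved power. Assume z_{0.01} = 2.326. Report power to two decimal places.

power ≈ 0.63

For two equal groups, power = Φ(d·√(n/2) − z_{α/2}).
d·√(n/2) = 0.74 × √(26/2) = 0.74 × 3.606 = 2.668.
z_β = 2.668 − 2.326 = 0.342.
Power = Φ(0.342) = 0.634.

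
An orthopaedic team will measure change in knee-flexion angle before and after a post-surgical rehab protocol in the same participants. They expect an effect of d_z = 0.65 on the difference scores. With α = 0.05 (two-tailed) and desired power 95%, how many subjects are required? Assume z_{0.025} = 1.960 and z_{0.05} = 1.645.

For a paired (one-sample on differences) test: n = ((z_{α/2} + z_β) / d)².
z_{α/2} + z_β = 1.960 + 1.645 = 3.605.
n = (3.605 / 0.65)² = 5.546² = 30.76.
Round up.

n = 31 pairs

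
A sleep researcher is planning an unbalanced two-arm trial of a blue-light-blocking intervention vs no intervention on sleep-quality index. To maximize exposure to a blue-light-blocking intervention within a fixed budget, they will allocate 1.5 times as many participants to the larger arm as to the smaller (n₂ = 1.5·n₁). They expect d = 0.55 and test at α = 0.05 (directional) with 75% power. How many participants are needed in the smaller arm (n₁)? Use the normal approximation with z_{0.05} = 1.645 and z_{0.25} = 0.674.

With allocation ratio k = n₂/n₁ = 1.5, Var(x̄₁−x̄₂) = σ²(1/n₁ + 1/(k·n₁)) = σ²·(k+1)/(k·n₁).
So n₁ = (1 + 1/k)·((z_{α} + z_β)/d)² = 1.667 × (2.319/0.55)².
n₁ = 1.667 × 17.78 = 29.6.
Round up: n₁ = 30, giving n₂ = 1.5 × 30 = 45.

n₁ = 30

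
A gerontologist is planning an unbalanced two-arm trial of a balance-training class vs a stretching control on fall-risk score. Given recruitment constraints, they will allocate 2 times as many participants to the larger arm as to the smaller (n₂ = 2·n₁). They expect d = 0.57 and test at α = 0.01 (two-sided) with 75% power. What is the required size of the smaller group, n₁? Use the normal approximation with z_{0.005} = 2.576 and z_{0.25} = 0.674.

With allocation ratio k = n₂/n₁ = 2, Var(x̄₁−x̄₂) = σ²(1/n₁ + 1/(k·n₁)) = σ²·(k+1)/(k·n₁).
So n₁ = (1 + 1/k)·((z_{α/2} + z_β)/d)² = 1.500 × (3.250/0.57)².
n₁ = 1.500 × 32.51 = 48.8.
Round up: n₁ = 49, giving n₂ = 2 × 49 = 98.

n₁ = 49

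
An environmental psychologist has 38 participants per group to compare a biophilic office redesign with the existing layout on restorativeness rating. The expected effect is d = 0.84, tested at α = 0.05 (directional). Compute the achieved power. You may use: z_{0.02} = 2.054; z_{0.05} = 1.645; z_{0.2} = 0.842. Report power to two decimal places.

For two equal groups, power = Φ(d·√(n/2) − z_{α}).
d·√(n/2) = 0.84 × √(38/2) = 0.84 × 4.359 = 3.661.
z_β = 3.661 − 1.645 = 2.016.
Power = Φ(2.016) = 0.978.

power ≈ 0.98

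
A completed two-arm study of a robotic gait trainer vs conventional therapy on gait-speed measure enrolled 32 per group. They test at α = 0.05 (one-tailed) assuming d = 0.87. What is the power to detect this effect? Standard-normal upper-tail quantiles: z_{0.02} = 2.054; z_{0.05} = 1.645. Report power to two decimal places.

power ≈ 0.97

For two equal groups, power = Φ(d·√(n/2) − z_{α}).
d·√(n/2) = 0.87 × √(32/2) = 0.87 × 4.000 = 3.480.
z_β = 3.480 − 1.645 = 1.835.
Power = Φ(1.835) = 0.967.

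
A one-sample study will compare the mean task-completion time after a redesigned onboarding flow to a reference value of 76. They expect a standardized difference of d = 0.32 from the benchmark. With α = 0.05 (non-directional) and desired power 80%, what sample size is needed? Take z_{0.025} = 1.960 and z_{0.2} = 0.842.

For a one-sample test: n = ((z_{α/2} + z_β) / d)².
z_{α/2} + z_β = 1.960 + 0.842 = 2.802.
n = (2.802 / 0.32)² = 8.756² = 76.67.
Round up.

n = 77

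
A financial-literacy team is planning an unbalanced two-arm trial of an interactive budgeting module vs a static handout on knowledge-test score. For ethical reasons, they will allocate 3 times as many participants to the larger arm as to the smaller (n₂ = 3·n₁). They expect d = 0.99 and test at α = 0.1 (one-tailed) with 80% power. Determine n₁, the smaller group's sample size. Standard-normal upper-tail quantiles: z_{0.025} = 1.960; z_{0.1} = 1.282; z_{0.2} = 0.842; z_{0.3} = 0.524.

n₁ = 7

With allocation ratio k = n₂/n₁ = 3, Var(x̄₁−x̄₂) = σ²(1/n₁ + 1/(k·n₁)) = σ²·(k+1)/(k·n₁).
So n₁ = (1 + 1/k)·((z_{α} + z_β)/d)² = 1.333 × (2.124/0.99)².
n₁ = 1.333 × 4.60 = 6.1.
Round up: n₁ = 7, giving n₂ = 3 × 7 = 21.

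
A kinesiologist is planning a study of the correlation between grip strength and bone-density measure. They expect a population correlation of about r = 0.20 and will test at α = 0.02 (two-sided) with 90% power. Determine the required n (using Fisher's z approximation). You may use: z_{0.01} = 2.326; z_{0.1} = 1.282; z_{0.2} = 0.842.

Fisher's z: C = ½·ln((1+r)/(1−r)) = ½·ln(1.5000) = 0.2027.
n = ((z_{α/2} + z_β)/C)² + 3.
(2.326 + 1.282) / 0.2027 = 3.608 / 0.2027 = 17.800.
n = 17.800² + 3 = 316.83 + 3 = 319.8.
Round up.

n = 320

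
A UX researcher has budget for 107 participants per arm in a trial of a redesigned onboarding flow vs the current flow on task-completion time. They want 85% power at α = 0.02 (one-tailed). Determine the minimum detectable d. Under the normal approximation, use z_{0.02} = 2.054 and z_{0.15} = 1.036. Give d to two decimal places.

d_min ≈ 0.42

For two independent groups of n = 107 each: d_min = (z_{α} + z_β)·√(2/n).
z-sum = 2.054 + 1.036 = 3.090.
d_min = 3.090 × √(2/107) = 3.090 × 0.1367 = 0.422.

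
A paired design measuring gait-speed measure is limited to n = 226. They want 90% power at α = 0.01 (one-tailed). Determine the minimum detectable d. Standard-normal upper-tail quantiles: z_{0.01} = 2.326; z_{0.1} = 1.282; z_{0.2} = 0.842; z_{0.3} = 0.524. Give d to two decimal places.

d_min ≈ 0.24

For a single sample (or paired design) of n = 226: d_min = (z_{α} + z_β)/√n.
z-sum = 2.326 + 1.282 = 3.608.
d_min = 3.608 / √226 = 3.608 / 15.033 = 0.240.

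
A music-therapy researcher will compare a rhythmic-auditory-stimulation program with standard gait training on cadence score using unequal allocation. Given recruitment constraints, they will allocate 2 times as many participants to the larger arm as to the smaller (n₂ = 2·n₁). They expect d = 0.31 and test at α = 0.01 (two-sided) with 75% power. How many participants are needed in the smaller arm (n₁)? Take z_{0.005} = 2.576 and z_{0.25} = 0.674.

With allocation ratio k = n₂/n₁ = 2, Var(x̄₁−x̄₂) = σ²(1/n₁ + 1/(k·n₁)) = σ²·(k+1)/(k·n₁).
So n₁ = (1 + 1/k)·((z_{α/2} + z_β)/d)² = 1.500 × (3.250/0.31)².
n₁ = 1.500 × 109.91 = 164.9.
Round up: n₁ = 165, giving n₂ = 2 × 165 = 330.

n₁ = 165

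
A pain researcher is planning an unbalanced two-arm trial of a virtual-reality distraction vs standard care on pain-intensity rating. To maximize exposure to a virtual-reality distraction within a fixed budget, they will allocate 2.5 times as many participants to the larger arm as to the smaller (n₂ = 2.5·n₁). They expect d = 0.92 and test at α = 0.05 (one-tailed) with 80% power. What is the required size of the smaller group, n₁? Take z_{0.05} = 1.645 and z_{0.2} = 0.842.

n₁ = 11

With allocation ratio k = n₂/n₁ = 2.5, Var(x̄₁−x̄₂) = σ²(1/n₁ + 1/(k·n₁)) = σ²·(k+1)/(k·n₁).
So n₁ = (1 + 1/k)·((z_{α} + z_β)/d)² = 1.400 × (2.487/0.92)².
n₁ = 1.400 × 7.31 = 10.2.
Round up: n₁ = 11, giving n₂ = ⌈2.5 × 11⌉ = ⌈27.5⌉ = 28.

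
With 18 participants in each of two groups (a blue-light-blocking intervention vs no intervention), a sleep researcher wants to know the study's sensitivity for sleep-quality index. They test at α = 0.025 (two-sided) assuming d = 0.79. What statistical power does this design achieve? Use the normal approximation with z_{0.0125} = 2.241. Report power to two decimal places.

For two equal groups, power = Φ(d·√(n/2) − z_{α/2}).
d·√(n/2) = 0.79 × √(18/2) = 0.79 × 3.000 = 2.370.
z_β = 2.370 − 2.241 = 0.129.
Power = Φ(0.129) = 0.551.

power ≈ 0.55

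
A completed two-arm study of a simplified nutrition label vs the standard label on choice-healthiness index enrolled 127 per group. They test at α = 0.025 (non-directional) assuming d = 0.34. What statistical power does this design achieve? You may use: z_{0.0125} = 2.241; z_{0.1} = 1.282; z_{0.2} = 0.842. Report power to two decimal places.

For two equal groups, power = Φ(d·√(n/2) − z_{α/2}).
d·√(n/2) = 0.34 × √(127/2) = 0.34 × 7.969 = 2.709.
z_β = 2.709 − 2.241 = 0.468.
Power = Φ(0.468) = 0.680.

power ≈ 0.68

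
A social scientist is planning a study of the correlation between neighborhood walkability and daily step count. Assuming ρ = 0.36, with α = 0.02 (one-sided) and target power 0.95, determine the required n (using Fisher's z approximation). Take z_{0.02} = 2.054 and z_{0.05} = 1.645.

Fisher's z: C = ½·ln((1+r)/(1−r)) = ½·ln(2.1250) = 0.3769.
n = ((z_{α} + z_β)/C)² + 3.
(2.054 + 1.645) / 0.3769 = 3.699 / 0.3769 = 9.814.
n = 9.814² + 3 = 96.32 + 3 = 99.3.
Round up.

n = 100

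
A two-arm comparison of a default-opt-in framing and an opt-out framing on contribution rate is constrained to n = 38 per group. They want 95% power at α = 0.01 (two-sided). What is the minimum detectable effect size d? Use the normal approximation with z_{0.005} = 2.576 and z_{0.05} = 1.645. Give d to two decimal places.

For two independent groups of n = 38 each: d_min = (z_{α/2} + z_β)·√(2/n).
z-sum = 2.576 + 1.645 = 4.221.
d_min = 4.221 × √(2/38) = 4.221 × 0.2294 = 0.968.

d_min ≈ 0.97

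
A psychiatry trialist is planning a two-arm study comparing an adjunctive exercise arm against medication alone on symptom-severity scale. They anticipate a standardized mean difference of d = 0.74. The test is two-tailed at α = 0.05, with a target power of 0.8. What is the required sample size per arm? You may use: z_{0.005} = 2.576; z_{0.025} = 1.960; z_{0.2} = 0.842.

For two independent groups with equal n: n = 2·((z_{α/2} + z_β) / d)².
z_{α/2} + z_β = 1.960 + 0.842 = 2.802.
n = 2 × (2.802 / 0.74)² = 2 × 3.786² = 2 × 14.34 = 28.7.
Round up to the next whole participant.

n = 29 per group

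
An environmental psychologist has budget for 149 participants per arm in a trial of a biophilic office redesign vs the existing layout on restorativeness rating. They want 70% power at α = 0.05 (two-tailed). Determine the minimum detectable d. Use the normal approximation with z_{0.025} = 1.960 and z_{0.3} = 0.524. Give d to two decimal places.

For two independent groups of n = 149 each: d_min = (z_{α/2} + z_β)·√(2/n).
z-sum = 1.960 + 0.524 = 2.484.
d_min = 2.484 × √(2/149) = 2.484 × 0.1159 = 0.288.

d_min ≈ 0.29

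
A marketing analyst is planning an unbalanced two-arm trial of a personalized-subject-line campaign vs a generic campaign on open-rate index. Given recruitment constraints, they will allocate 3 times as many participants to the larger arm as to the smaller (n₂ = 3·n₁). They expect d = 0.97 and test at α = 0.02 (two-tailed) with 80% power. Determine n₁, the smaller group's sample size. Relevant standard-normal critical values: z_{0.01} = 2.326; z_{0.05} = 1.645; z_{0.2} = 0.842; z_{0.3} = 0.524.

With allocation ratio k = n₂/n₁ = 3, Var(x̄₁−x̄₂) = σ²(1/n₁ + 1/(k·n₁)) = σ²·(k+1)/(k·n₁).
So n₁ = (1 + 1/k)·((z_{α/2} + z_β)/d)² = 1.333 × (3.168/0.97)².
n₁ = 1.333 × 10.67 = 14.2.
Round up: n₁ = 15, giving n₂ = 3 × 15 = 45.

n₁ = 15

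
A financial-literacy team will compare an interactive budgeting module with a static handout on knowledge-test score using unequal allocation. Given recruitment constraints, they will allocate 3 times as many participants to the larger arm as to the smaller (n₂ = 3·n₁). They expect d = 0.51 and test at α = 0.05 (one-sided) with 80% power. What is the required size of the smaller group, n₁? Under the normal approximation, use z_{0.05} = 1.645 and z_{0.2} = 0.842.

With allocation ratio k = n₂/n₁ = 3, Var(x̄₁−x̄₂) = σ²(1/n₁ + 1/(k·n₁)) = σ²·(k+1)/(k·n₁).
So n₁ = (1 + 1/k)·((z_{α} + z_β)/d)² = 1.333 × (2.487/0.51)².
n₁ = 1.333 × 23.78 = 31.7.
Round up: n₁ = 32, giving n₂ = 3 × 32 = 96.

n₁ = 32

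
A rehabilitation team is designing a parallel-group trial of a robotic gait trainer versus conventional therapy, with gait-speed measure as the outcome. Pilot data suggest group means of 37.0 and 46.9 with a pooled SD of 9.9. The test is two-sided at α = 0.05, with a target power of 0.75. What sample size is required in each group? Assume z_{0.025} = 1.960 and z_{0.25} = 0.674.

Cohen's d = |M₁ − M₂| / SD_pooled = |37.0 − 46.9| / 9.9 = 9.9 / 9.9 = 1.000.
For two independent groups with equal n: n = 2·((z_{α/2} + z_β) / d)².
z_{α/2} + z_β = 1.960 + 0.674 = 2.634.
n = 2 × (2.634 / 1.000)² = 2 × 2.634² = 2 × 6.94 = 13.9.
Round up to the next whole participant.

n = 14 per group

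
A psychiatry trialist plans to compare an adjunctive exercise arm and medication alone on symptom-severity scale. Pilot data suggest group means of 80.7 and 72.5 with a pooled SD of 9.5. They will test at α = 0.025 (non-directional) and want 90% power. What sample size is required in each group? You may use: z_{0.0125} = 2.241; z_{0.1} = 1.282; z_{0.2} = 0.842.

Cohen's d = |M₁ − M₂| / SD_pooled = |80.7 − 72.5| / 9.5 = 8.2 / 9.5 = 0.863.
For two independent groups with equal n: n = 2·((z_{α/2} + z_β) / d)².
z_{α/2} + z_β = 2.241 + 1.282 = 3.523.
n = 2 × (3.523 / 0.863)² = 2 × 4.082² = 2 × 16.66 = 33.3.
Round up to the next whole participant.

n = 34 per group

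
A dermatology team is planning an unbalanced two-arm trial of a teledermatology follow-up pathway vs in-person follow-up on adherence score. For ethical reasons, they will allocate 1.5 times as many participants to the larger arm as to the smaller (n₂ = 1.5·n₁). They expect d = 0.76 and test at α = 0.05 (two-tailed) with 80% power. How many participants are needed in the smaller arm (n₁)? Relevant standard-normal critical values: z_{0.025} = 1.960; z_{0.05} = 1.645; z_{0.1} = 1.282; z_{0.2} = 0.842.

With allocation ratio k = n₂/n₁ = 1.5, Var(x̄₁−x̄₂) = σ²(1/n₁ + 1/(k·n₁)) = σ²·(k+1)/(k·n₁).
So n₁ = (1 + 1/k)·((z_{α/2} + z_β)/d)² = 1.667 × (2.802/0.76)².
n₁ = 1.667 × 13.59 = 22.7.
Round up: n₁ = 23, giving n₂ = ⌈1.5 × 23⌉ = ⌈34.5⌉ = 35.

n₁ = 23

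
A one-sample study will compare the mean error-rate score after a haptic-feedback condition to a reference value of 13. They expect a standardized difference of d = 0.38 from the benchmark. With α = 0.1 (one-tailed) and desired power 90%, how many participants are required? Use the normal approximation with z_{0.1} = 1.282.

For a one-sample test: n = ((z_{α} + z_β) / d)².
z_{α} + z_β = 1.282 + 1.282 = 2.564.
n = (2.564 / 0.38)² = 6.747² = 45.53.
Round up.

n = 46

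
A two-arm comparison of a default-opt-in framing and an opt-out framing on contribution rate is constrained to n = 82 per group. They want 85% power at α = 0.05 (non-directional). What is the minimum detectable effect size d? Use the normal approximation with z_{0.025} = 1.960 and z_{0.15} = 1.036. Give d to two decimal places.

d_min ≈ 0.47

For two independent groups of n = 82 each: d_min = (z_{α/2} + z_β)·√(2/n).
z-sum = 1.960 + 1.036 = 2.996.
d_min = 2.996 × √(2/82) = 2.996 × 0.1562 = 0.468.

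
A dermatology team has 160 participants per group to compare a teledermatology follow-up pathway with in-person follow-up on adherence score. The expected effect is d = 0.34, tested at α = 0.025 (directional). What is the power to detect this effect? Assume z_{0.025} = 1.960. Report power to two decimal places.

For two equal groups, power = Φ(d·√(n/2) − z_{α}).
d·√(n/2) = 0.34 × √(160/2) = 0.34 × 8.944 = 3.041.
z_β = 3.041 − 1.960 = 1.081.
Power = Φ(1.081) = 0.860.

power ≈ 0.86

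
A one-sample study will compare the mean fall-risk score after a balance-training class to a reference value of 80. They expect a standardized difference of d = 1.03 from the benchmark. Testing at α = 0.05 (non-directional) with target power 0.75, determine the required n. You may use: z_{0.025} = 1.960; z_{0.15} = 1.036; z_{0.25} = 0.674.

n = 7

For a one-sample test: n = ((z_{α/2} + z_β) / d)².
z_{α/2} + z_β = 1.960 + 0.674 = 2.634.
n = (2.634 / 1.03)² = 2.557² = 6.54.
Round up.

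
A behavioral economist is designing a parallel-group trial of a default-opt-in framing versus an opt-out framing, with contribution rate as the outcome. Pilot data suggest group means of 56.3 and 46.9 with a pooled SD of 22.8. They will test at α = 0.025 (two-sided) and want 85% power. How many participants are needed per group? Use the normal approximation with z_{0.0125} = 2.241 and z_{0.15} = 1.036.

n = 127 per group

Cohen's d = |M₁ − M₂| / SD_pooled = |56.3 − 46.9| / 22.8 = 9.4 / 22.8 = 0.412.
For two independent groups with equal n: n = 2·((z_{α/2} + z_β) / d)².
z_{α/2} + z_β = 2.241 + 1.036 = 3.277.
n = 2 × (3.277 / 0.412)² = 2 × 7.954² = 2 × 63.26 = 126.5.
Round up to the next whole participant.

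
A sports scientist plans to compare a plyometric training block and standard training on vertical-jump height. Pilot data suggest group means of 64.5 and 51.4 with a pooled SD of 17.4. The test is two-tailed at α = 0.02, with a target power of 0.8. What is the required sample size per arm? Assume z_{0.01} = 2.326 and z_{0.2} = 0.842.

n = 36 per group

Cohen's d = |M₁ − M₂| / SD_pooled = |64.5 − 51.4| / 17.4 = 13.1 / 17.4 = 0.753.
For two independent groups with equal n: n = 2·((z_{α/2} + z_β) / d)².
z_{α/2} + z_β = 2.326 + 0.842 = 3.168.
n = 2 × (3.168 / 0.753)² = 2 × 4.207² = 2 × 17.70 = 35.4.
Round up to the next whole participant.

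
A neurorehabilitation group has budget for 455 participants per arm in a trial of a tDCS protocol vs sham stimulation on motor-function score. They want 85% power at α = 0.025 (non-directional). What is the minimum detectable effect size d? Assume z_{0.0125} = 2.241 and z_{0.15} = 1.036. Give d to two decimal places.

d_min ≈ 0.22

For two independent groups of n = 455 each: d_min = (z_{α/2} + z_β)·√(2/n).
z-sum = 2.241 + 1.036 = 3.277.
d_min = 3.277 × √(2/455) = 3.277 × 0.0663 = 0.217.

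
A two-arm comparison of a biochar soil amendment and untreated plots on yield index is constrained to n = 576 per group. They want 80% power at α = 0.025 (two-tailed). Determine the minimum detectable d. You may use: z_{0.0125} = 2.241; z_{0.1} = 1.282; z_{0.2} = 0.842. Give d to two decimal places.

d_min ≈ 0.18

For two independent groups of n = 576 each: d_min = (z_{α/2} + z_β)·√(2/n).
z-sum = 2.241 + 0.842 = 3.083.
d_min = 3.083 × √(2/576) = 3.083 × 0.0589 = 0.182.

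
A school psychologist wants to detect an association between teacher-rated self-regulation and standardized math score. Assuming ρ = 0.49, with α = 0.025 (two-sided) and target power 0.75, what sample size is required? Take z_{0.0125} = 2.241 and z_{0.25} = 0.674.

n = 33

Fisher's z: C = ½·ln((1+r)/(1−r)) = ½·ln(2.9216) = 0.5361.
n = ((z_{α/2} + z_β)/C)² + 3.
(2.241 + 0.674) / 0.5361 = 2.915 / 0.5361 = 5.437.
n = 5.437² + 3 = 29.57 + 3 = 32.6.
Round up.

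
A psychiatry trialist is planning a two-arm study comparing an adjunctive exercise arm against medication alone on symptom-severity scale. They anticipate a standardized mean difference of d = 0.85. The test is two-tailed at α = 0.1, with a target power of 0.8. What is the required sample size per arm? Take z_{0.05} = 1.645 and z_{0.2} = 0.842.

For two independent groups with equal n: n = 2·((z_{α/2} + z_β) / d)².
z_{α/2} + z_β = 1.645 + 0.842 = 2.487.
n = 2 × (2.487 / 0.85)² = 2 × 2.926² = 2 × 8.56 = 17.1.
Round up to the next whole participant.

n = 18 per group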